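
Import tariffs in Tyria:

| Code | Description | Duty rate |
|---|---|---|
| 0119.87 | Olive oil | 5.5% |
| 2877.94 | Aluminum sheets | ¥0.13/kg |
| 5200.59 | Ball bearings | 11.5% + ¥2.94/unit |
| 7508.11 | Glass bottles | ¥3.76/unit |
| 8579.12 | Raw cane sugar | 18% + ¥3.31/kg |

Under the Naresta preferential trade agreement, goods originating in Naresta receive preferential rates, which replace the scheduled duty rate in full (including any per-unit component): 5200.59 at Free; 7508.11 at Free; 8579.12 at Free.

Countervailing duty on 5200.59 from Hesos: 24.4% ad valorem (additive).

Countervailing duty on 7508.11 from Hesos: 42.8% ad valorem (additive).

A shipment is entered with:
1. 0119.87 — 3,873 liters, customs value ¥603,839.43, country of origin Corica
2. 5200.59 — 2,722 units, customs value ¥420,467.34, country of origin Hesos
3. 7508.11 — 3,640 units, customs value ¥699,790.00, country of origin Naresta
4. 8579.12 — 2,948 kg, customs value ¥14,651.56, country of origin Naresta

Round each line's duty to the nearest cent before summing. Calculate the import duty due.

Line 1 (0119.87, Corica, 3,873 liters, ¥603,839.43):
Base rate for 0119.87 is 5.5%.
Duty = ¥603,839.43 × 5.5% = ¥33,211.17.
Line 2 (5200.59, Hesos, 2,722 units, ¥420,467.34):
Base rate for 5200.59 is 11.5% + ¥2.94/unit.
5200.59 has an FTA preferential rate, but origin Hesos is not Naresta; base rate stands.
Additional duty on 5200.59 from Hesos: +24.4%. Applied ad valorem rate: 11.5% + 24.4% = 35.9%.
Duty = ¥420,467.34 × 35.9% + 2,722 × ¥2.94 = ¥158,950.46.
Line 3 (7508.11, Naresta, 3,640 units, ¥699,790.00):
Base rate for 7508.11 is ¥3.76/unit.
Origin Naresta qualifies under the Tyria–Naresta agreement and 7508.11 is covered: preferential rate Free applies instead.
The additional-duty order on 7508.11 targets Hesos, not Naresta; it does not apply.
Duty = ¥699,790.00 × 0% = ¥0.00.
Line 4 (8579.12, Naresta, 2,948 kg, ¥14,651.56):
Base rate for 8579.12 is 18% + ¥3.31/kg.
Origin Naresta qualifies under the Tyria–Naresta agreement and 8579.12 is covered: preferential rate Free applies instead.
Duty = ¥14,651.56 × 0% = ¥0.00.
Total = ¥33,211.17 + ¥158,950.46 + ¥0.00 + ¥0.00 = ¥192,161.63.

¥192,161.63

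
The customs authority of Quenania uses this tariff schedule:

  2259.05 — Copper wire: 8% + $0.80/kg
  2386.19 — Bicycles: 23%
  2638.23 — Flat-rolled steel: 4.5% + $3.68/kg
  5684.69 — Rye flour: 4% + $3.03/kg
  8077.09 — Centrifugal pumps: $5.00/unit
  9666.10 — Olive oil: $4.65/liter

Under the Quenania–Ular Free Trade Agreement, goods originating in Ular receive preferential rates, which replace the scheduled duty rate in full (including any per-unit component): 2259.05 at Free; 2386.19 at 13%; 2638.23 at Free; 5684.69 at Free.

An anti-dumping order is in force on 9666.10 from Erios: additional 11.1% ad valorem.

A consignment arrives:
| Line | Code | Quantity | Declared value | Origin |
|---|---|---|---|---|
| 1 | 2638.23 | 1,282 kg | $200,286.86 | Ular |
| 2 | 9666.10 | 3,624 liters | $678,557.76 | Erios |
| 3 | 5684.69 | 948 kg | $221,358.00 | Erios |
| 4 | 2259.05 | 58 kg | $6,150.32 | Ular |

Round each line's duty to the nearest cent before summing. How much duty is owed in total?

Line 1 (2638.23, Ular, 1,282 kg, $200,286.86):
Base rate for 2638.23 is 4.5% + $3.68/kg.
Origin Ular qualifies under the Quenania–Ular agreement and 2638.23 is covered: preferential rate Free applies instead.
Duty = $200,286.86 × 0% = $0.00.
Line 2 (9666.10, Erios, 3,624 liters, $678,557.76):
Base rate for 9666.10 is $4.65/liter.
Additional duty on 9666.10 from Erios: +11.1% ad valorem. Applied ad valorem rate = 11.1%.
Duty = $678,557.76 × 11.1% + 3,624 × $4.65 = $92,171.51.
Line 3 (5684.69, Erios, 948 kg, $221,358.00):
Base rate for 5684.69 is 4% + $3.03/kg.
5684.69 has an FTA preferential rate, but origin Erios is not Ular; base rate stands.
Duty = $221,358.00 × 4% + 948 × $3.03 = $11,726.76.
Line 4 (2259.05, Ular, 58 kg, $6,150.32):
Base rate for 2259.05 is 8% + $0.80/kg.
Origin Ular qualifies under the Quenania–Ular agreement and 2259.05 is covered: preferential rate Free applies instead.
Duty = $6,150.32 × 0% = $0.00.
Total = $0.00 + $92,171.51 + $11,726.76 + $0.00 = $103,898.27.

$103,898.27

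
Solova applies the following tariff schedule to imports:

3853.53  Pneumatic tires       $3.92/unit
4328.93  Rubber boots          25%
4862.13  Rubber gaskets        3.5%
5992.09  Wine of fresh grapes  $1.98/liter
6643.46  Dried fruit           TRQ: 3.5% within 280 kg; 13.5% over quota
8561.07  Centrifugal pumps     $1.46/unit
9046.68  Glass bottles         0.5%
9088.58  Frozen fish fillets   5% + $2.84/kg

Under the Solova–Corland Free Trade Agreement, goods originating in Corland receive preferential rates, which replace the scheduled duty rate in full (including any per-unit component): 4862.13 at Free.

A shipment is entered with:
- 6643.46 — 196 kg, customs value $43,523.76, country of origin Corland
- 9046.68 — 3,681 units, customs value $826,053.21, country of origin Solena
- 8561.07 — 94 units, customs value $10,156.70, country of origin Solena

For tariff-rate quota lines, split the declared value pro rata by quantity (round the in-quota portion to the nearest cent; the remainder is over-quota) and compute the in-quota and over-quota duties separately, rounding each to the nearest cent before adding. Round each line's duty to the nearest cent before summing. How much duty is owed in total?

Line 1 (6643.46, Corland, 196 kg, $43,523.76):
Code 6643.46 is under a tariff-rate quota (threshold 280 kg). Quantity 196 kg is within the quota, so the in-quota rate 3.5% applies to the full value.
Duty = $43,523.76 × 3.5% = $1,523.33.
Line 2 (9046.68, Solena, 3,681 units, $826,053.21):
Base rate for 9046.68 is 0.5%.
Duty = $826,053.21 × 0.5% = $4,130.27.
Line 3 (8561.07, Solena, 94 units, $10,156.70):
Base rate for 8561.07 is $1.46/unit.
Duty = 94 × $1.46 = $137.24.
Total = $1,523.33 + $4,130.27 + $137.24 = $5,790.84.

$5,790.84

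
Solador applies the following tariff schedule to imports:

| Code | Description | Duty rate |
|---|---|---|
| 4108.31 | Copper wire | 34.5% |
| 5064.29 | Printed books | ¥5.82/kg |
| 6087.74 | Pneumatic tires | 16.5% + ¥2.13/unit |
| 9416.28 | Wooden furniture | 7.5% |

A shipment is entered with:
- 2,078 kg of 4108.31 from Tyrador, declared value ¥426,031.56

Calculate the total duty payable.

¥146,980.89

Line 1 (4108.31, Tyrador, 2,078 kg, ¥426,031.56):
Base rate for 4108.31 is 34.5%.
Duty = ¥426,031.56 × 34.5% = ¥146,980.89.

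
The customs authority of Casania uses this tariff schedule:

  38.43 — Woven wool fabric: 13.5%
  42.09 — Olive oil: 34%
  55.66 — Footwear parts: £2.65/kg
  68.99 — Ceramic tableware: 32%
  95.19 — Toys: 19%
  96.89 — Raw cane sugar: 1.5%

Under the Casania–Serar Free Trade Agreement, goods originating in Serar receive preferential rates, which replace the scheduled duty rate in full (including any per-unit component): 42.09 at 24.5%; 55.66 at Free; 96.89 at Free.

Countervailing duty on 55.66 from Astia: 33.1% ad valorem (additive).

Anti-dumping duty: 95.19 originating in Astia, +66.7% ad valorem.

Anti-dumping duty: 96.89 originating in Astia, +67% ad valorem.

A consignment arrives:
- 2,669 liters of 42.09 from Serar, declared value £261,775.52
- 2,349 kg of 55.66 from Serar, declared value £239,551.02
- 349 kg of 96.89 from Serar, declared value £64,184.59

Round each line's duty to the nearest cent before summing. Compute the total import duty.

£64,135.00

Line 1 (42.09, Serar, 2,669 liters, £261,775.52):
Base rate for 42.09 is 34%.
Origin Serar qualifies under the Casania–Serar agreement and 42.09 is covered: preferential rate 24.5% applies instead.
Duty = £261,775.52 × 24.5% = £64,135.00.
Line 2 (55.66, Serar, 2,349 kg, £239,551.02):
Base rate for 55.66 is £2.65/kg.
Origin Serar qualifies under the Casania–Serar agreement and 55.66 is covered: preferential rate Free applies instead.
The additional-duty order on 55.66 targets Astia, not Serar; it does not apply.
Duty = £239,551.02 × 0% = £0.00.
Line 3 (96.89, Serar, 349 kg, £64,184.59):
Base rate for 96.89 is 1.5%.
Origin Serar qualifies under the Casania–Serar agreement and 96.89 is covered: preferential rate Free applies instead.
The additional-duty order on 96.89 targets Astia, not Serar; it does not apply.
Duty = £64,184.59 × 0% = £0.00.
Total = £64,135.00 + £0.00 + £0.00 = £64,135.00.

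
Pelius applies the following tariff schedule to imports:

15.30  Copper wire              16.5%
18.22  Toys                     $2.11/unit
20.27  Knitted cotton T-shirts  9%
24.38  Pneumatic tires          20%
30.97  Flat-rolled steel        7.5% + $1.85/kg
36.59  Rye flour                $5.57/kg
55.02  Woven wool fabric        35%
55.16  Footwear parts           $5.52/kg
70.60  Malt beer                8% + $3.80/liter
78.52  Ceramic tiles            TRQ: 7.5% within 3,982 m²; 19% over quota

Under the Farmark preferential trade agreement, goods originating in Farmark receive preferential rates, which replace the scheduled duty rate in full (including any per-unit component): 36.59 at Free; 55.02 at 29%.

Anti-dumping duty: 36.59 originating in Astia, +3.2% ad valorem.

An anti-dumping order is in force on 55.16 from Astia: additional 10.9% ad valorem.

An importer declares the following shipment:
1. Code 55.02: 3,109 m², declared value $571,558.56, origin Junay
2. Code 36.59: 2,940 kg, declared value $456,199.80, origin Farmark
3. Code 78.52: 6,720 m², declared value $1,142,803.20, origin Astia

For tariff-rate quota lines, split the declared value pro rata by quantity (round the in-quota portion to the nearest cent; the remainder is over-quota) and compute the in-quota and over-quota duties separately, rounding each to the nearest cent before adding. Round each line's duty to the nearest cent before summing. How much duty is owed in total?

Line 1 (55.02, Junay, 3,109 m², $571,558.56):
Base rate for 55.02 is 35%.
55.02 has an FTA preferential rate, but origin Junay is not Farmark; base rate stands.
Duty = $571,558.56 × 35% = $200,045.50.
Line 2 (36.59, Farmark, 2,940 kg, $456,199.80):
Base rate for 36.59 is $5.57/kg.
Origin Farmark qualifies under the Pelius–Farmark agreement and 36.59 is covered: preferential rate Free applies instead.
The additional-duty order on 36.59 targets Astia, not Farmark; it does not apply.
Duty = $456,199.80 × 0% = $0.00.
Line 3 (78.52, Astia, 6,720 m², $1,142,803.20):
Code 78.52 is under a tariff-rate quota (threshold 3,982 m²). In-quota: 3,982 m² at 7.5%; over-quota: 2,738 m² at 19%.
Pro-rata value split: in-quota = $1,142,803.20 × 3,982/6,720 = $677,178.92; over-quota = $1,142,803.20 − $677,178.92 = $465,624.28.
In-quota duty = $677,178.92 × 7.5% = $50,788.42. Over-quota duty = $465,624.28 × 19% = $88,468.61.
Line duty = $50,788.42 + $88,468.61 = $139,257.03.
Total = $200,045.50 + $0.00 + $139,257.03 = $339,302.53.

$339,302.53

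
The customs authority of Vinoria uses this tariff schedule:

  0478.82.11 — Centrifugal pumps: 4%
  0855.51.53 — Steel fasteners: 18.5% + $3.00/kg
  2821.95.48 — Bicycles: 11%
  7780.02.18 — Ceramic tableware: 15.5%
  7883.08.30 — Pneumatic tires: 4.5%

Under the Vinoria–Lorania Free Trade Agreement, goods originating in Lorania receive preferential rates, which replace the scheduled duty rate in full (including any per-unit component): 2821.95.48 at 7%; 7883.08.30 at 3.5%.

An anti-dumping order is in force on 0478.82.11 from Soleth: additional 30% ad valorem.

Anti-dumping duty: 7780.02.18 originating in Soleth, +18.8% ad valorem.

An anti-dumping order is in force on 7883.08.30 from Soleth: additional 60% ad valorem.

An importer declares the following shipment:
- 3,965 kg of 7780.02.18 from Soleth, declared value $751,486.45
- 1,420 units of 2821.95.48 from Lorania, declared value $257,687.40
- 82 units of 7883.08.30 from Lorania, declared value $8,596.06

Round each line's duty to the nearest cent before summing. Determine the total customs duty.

$276,098.83

Line 1 (7780.02.18, Soleth, 3,965 kg, $751,486.45):
Base rate for 7780.02.18 is 15.5%.
Additional duty on 7780.02.18 from Soleth: +18.8%. Applied ad valorem rate: 15.5% + 18.8% = 34.3%.
Duty = $751,486.45 × 34.3% = $257,759.85.
Line 2 (2821.95.48, Lorania, 1,420 units, $257,687.40):
Base rate for 2821.95.48 is 11%.
Origin Lorania qualifies under the Vinoria–Lorania agreement and 2821.95.48 is covered: preferential rate 7% applies instead.
Duty = $257,687.40 × 7% = $18,038.12.
Line 3 (7883.08.30, Lorania, 82 units, $8,596.06):
Base rate for 7883.08.30 is 4.5%.
Origin Lorania qualifies under the Vinoria–Lorania agreement and 7883.08.30 is covered: preferential rate 3.5% applies instead.
The additional-duty order on 7883.08.30 targets Soleth, not Lorania; it does not apply.
Duty = $8,596.06 × 3.5% = $300.86.
Total = $257,759.85 + $18,038.12 + $300.86 = $276,098.83.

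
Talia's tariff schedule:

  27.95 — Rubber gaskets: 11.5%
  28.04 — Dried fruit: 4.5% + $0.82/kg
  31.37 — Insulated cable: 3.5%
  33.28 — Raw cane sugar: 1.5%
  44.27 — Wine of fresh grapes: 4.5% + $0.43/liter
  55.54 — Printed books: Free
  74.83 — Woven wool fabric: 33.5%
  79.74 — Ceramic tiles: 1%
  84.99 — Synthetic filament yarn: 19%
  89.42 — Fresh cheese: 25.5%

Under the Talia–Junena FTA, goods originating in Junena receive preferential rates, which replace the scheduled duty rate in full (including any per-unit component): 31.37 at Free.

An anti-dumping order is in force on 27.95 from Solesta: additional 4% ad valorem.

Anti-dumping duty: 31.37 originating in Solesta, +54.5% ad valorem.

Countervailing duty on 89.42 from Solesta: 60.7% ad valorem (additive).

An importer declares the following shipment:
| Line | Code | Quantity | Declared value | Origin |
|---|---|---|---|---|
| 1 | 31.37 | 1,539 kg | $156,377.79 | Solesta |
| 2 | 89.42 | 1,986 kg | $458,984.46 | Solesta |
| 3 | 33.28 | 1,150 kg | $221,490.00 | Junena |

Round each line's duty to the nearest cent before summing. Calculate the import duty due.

Line 1 (31.37, Solesta, 1,539 kg, $156,377.79):
Base rate for 31.37 is 3.5%.
31.37 has an FTA preferential rate, but origin Solesta is not Junena; base rate stands.
Additional duty on 31.37 from Solesta: +54.5%. Applied ad valorem rate: 3.5% + 54.5% = 58%.
Duty = $156,377.79 × 58% = $90,699.12.
Line 2 (89.42, Solesta, 1,986 kg, $458,984.46):
Base rate for 89.42 is 25.5%.
Additional duty on 89.42 from Solesta: +60.7%. Applied ad valorem rate: 25.5% + 60.7% = 86.2%.
Duty = $458,984.46 × 86.2% = $395,644.60.
Line 3 (33.28, Junena, 1,150 kg, $221,490.00):
Base rate for 33.28 is 1.5%.
Origin Junena is the FTA partner but 33.28 is not on the preference list; base rate stands.
Duty = $221,490.00 × 1.5% = $3,322.35.
Total = $90,699.12 + $395,644.60 + $3,322.35 = $489,666.07.

$489,666.07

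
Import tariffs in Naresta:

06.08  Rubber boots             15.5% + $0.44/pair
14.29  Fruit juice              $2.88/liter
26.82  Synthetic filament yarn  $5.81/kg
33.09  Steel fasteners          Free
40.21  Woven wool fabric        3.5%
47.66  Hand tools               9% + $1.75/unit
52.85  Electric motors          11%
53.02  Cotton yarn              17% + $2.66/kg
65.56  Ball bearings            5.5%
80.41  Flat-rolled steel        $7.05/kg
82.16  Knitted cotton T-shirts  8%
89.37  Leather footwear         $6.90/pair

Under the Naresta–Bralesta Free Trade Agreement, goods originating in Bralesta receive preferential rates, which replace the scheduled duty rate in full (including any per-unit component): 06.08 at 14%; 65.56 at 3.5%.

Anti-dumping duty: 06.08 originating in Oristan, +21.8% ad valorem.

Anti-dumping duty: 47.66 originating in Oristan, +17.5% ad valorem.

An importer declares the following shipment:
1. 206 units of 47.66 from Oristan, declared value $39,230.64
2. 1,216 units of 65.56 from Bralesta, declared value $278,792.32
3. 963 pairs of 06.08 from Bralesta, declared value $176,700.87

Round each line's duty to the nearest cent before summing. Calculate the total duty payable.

Line 1 (47.66, Oristan, 206 units, $39,230.64):
Base rate for 47.66 is 9% + $1.75/unit.
Additional duty on 47.66 from Oristan: +17.5%. Applied ad valorem rate: 9% + 17.5% = 26.5%.
Duty = $39,230.64 × 26.5% + 206 × $1.75 = $10,756.62.
Line 2 (65.56, Bralesta, 1,216 units, $278,792.32):
Base rate for 65.56 is 5.5%.
Origin Bralesta qualifies under the Naresta–Bralesta agreement and 65.56 is covered: preferential rate 3.5% applies instead.
Duty = $278,792.32 × 3.5% = $9,757.73.
Line 3 (06.08, Bralesta, 963 pairs, $176,700.87):
Base rate for 06.08 is 15.5% + $0.44/pair.
Origin Bralesta qualifies under the Naresta–Bralesta agreement and 06.08 is covered: preferential rate 14% applies instead.
The additional-duty order on 06.08 targets Oristan, not Bralesta; it does not apply.
Duty = $176,700.87 × 14% = $24,738.12.
Total = $10,756.62 + $9,757.73 + $24,738.12 = $45,252.47.

$45,252.47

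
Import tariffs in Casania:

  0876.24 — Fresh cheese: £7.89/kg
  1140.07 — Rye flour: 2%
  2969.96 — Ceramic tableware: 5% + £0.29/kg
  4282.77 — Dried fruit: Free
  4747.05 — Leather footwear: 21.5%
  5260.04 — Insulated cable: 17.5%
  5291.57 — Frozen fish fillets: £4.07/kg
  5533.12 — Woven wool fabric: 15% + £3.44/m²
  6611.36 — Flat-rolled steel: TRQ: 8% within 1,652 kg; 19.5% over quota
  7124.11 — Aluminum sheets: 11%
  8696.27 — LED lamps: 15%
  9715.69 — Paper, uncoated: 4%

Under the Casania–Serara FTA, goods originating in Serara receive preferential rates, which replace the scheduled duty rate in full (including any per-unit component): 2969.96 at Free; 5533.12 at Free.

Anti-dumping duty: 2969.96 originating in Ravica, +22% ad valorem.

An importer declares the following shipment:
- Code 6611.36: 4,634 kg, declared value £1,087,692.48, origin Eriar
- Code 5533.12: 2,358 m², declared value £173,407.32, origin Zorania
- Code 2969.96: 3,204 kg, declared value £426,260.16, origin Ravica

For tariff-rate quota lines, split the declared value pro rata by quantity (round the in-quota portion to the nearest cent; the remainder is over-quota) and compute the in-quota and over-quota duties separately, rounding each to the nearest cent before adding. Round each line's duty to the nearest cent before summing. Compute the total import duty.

£317,649.95

Line 1 (6611.36, Eriar, 4,634 kg, £1,087,692.48):
Code 6611.36 is under a tariff-rate quota (threshold 1,652 kg). In-quota: 1,652 kg at 8%; over-quota: 2,982 kg at 19.5%.
Pro-rata value split: in-quota = £1,087,692.48 × 1,652/4,634 = £387,757.44; over-quota = £1,087,692.48 − £387,757.44 = £699,935.04.
In-quota duty = £387,757.44 × 8% = £31,020.60. Over-quota duty = £699,935.04 × 19.5% = £136,487.33.
Line duty = £31,020.60 + £136,487.33 = £167,507.93.
Line 2 (5533.12, Zorania, 2,358 m², £173,407.32):
Base rate for 5533.12 is 15% + £3.44/m².
5533.12 has an FTA preferential rate, but origin Zorania is not Serara; base rate stands.
Duty = £173,407.32 × 15% + 2,358 × £3.44 = £34,122.62.
Line 3 (2969.96, Ravica, 3,204 kg, £426,260.16):
Base rate for 2969.96 is 5% + £0.29/kg.
2969.96 has an FTA preferential rate, but origin Ravica is not Serara; base rate stands.
Additional duty on 2969.96 from Ravica: +22%. Applied ad valorem rate: 5% + 22% = 27%.
Duty = £426,260.16 × 27% + 3,204 × £0.29 = £116,019.40.
Total = £167,507.93 + £34,122.62 + £116,019.40 = £317,649.95.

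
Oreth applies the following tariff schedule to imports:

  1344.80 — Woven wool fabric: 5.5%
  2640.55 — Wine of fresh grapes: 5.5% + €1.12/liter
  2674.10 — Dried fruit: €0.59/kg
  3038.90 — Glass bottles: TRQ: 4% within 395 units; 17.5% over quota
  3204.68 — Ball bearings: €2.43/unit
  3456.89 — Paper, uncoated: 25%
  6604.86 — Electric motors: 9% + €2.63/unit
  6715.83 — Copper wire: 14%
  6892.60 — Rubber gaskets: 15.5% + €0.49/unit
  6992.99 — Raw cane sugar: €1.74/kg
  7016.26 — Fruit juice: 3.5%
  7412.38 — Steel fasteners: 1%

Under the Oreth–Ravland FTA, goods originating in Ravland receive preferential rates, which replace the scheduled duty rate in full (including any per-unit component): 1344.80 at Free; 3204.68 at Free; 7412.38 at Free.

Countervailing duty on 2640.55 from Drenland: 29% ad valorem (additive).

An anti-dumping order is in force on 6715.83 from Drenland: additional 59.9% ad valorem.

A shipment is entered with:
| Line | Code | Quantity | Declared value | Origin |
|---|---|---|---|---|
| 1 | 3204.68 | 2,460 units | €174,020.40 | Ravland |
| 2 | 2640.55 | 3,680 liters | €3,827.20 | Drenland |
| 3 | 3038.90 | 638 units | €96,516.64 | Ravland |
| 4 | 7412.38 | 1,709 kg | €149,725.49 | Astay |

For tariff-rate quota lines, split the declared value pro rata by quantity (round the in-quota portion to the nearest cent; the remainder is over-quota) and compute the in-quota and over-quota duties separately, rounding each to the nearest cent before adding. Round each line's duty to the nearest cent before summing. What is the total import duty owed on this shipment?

Line 1 (3204.68, Ravland, 2,460 units, €174,020.40):
Base rate for 3204.68 is €2.43/unit.
Origin Ravland qualifies under the Oreth–Ravland agreement and 3204.68 is covered: preferential rate Free applies instead.
Duty = €174,020.40 × 0% = €0.00.
Line 2 (2640.55, Drenland, 3,680 liters, €3,827.20):
Base rate for 2640.55 is 5.5% + €1.12/liter.
Additional duty on 2640.55 from Drenland: +29%. Applied ad valorem rate: 5.5% + 29% = 34.5%.
Duty = €3,827.20 × 34.5% + 3,680 × €1.12 = €5,441.98.
Line 3 (3038.90, Ravland, 638 units, €96,516.64):
Code 3038.90 is under a tariff-rate quota (threshold 395 units). In-quota: 395 units at 4%; over-quota: 243 units at 17.5%.
Pro-rata value split: in-quota = €96,516.64 × 395/638 = €59,755.60; over-quota = €96,516.64 − €59,755.60 = €36,761.04.
In-quota duty = €59,755.60 × 4% = €2,390.22. Over-quota duty = €36,761.04 × 17.5% = €6,433.18.
Line duty = €2,390.22 + €6,433.18 = €8,823.40.
Line 4 (7412.38, Astay, 1,709 kg, €149,725.49):
Base rate for 7412.38 is 1%.
7412.38 has an FTA preferential rate, but origin Astay is not Ravland; base rate stands.
Duty = €149,725.49 × 1% = €1,497.25.
Total = €0.00 + €5,441.98 + €8,823.40 + €1,497.25 = €15,762.63.

€15,762.63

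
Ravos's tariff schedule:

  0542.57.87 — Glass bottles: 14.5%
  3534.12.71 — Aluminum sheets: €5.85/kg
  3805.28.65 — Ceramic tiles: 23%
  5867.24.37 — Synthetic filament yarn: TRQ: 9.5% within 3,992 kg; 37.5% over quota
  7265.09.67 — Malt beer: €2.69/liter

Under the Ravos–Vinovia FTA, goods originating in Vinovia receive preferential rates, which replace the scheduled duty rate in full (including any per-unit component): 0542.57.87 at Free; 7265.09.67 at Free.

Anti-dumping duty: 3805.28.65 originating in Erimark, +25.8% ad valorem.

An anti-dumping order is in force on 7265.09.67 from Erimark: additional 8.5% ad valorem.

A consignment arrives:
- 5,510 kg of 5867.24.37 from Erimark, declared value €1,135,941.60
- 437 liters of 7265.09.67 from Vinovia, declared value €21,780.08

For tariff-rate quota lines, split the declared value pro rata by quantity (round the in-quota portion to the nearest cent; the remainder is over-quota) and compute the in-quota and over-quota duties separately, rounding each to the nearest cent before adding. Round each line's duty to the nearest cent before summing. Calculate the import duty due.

Line 1 (5867.24.37, Erimark, 5,510 kg, €1,135,941.60):
Code 5867.24.37 is under a tariff-rate quota (threshold 3,992 kg). In-quota: 3,992 kg at 9.5%; over-quota: 1,518 kg at 37.5%.
Pro-rata value split: in-quota = €1,135,941.60 × 3,992/5,510 = €822,990.72; over-quota = €1,135,941.60 − €822,990.72 = €312,950.88.
In-quota duty = €822,990.72 × 9.5% = €78,184.12. Over-quota duty = €312,950.88 × 37.5% = €117,356.58.
Line duty = €78,184.12 + €117,356.58 = €195,540.70.
Line 2 (7265.09.67, Vinovia, 437 liters, €21,780.08):
Base rate for 7265.09.67 is €2.69/liter.
Origin Vinovia qualifies under the Ravos–Vinovia agreement and 7265.09.67 is covered: preferential rate Free applies instead.
The additional-duty order on 7265.09.67 targets Erimark, not Vinovia; it does not apply.
Duty = €21,780.08 × 0% = €0.00.
Total = €195,540.70 + €0.00 = €195,540.70.

€195,540.70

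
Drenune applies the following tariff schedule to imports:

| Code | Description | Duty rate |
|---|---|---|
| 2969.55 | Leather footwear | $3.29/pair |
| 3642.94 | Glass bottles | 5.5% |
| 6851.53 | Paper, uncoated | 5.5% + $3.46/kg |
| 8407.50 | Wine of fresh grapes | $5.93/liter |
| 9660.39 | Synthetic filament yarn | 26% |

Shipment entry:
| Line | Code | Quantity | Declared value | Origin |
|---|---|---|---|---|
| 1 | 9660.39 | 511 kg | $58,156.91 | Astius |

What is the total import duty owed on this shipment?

Line 1 (9660.39, Astius, 511 kg, $58,156.91):
Base rate for 9660.39 is 26%.
Duty = $58,156.91 × 26% = $15,120.80.

$15,120.80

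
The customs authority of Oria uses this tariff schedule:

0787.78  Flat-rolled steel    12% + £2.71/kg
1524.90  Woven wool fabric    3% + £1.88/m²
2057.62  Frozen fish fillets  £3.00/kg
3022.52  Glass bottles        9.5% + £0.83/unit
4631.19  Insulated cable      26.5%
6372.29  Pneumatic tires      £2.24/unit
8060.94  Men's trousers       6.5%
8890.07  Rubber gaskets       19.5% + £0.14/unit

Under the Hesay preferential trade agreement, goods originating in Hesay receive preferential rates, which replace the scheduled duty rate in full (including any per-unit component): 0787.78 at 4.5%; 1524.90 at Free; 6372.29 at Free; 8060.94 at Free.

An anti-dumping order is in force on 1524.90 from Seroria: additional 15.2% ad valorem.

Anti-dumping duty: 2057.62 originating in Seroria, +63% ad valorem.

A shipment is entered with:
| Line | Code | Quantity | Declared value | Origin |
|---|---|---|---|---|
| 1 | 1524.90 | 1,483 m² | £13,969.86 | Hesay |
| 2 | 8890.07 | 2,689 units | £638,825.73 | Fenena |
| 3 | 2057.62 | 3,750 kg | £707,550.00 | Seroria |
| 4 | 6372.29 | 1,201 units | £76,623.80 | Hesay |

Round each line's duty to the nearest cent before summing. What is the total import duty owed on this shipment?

£581,953.98

Line 1 (1524.90, Hesay, 1,483 m², £13,969.86):
Base rate for 1524.90 is 3% + £1.88/m².
Origin Hesay qualifies under the Oria–Hesay agreement and 1524.90 is covered: preferential rate Free applies instead.
The additional-duty order on 1524.90 targets Seroria, not Hesay; it does not apply.
Duty = £13,969.86 × 0% = £0.00.
Line 2 (8890.07, Fenena, 2,689 units, £638,825.73):
Base rate for 8890.07 is 19.5% + £0.14/unit.
Duty = £638,825.73 × 19.5% + 2,689 × £0.14 = £124,947.48.
Line 3 (2057.62, Seroria, 3,750 kg, £707,550.00):
Base rate for 2057.62 is £3.00/kg.
Additional duty on 2057.62 from Seroria: +63% ad valorem. Applied ad valorem rate = 63%.
Duty = £707,550.00 × 63% + 3,750 × £3.00 = £457,006.50.
Line 4 (6372.29, Hesay, 1,201 units, £76,623.80):
Base rate for 6372.29 is £2.24/unit.
Origin Hesay qualifies under the Oria–Hesay agreement and 6372.29 is covered: preferential rate Free applies instead.
Duty = £76,623.80 × 0% = £0.00.
Total = £0.00 + £124,947.48 + £457,006.50 + £0.00 = £581,953.98.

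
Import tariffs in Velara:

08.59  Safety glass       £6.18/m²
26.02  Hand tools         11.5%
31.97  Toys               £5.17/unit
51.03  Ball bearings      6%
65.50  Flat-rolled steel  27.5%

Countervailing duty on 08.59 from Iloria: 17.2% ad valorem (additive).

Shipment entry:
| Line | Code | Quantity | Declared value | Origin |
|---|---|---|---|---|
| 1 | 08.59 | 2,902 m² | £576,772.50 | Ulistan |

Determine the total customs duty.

£17,934.36

Line 1 (08.59, Ulistan, 2,902 m², £576,772.50):
Base rate for 08.59 is £6.18/m².
The additional-duty order on 08.59 targets Iloria, not Ulistan; it does not apply.
Duty = 2,902 × £6.18 = £17,934.36.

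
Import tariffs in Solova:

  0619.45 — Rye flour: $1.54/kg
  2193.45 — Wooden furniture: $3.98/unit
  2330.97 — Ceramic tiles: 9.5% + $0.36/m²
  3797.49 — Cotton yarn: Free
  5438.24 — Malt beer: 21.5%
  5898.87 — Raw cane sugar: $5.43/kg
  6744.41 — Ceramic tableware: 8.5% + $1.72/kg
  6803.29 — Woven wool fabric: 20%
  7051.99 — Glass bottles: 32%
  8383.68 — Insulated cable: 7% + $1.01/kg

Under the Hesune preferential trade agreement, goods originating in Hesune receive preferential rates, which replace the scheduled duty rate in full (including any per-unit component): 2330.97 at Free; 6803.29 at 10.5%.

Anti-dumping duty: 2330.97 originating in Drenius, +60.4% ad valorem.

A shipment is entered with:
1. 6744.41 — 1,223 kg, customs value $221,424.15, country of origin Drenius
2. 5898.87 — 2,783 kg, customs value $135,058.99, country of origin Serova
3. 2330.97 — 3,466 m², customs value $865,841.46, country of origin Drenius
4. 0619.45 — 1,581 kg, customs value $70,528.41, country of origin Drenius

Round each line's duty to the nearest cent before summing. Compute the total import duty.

Line 1 (6744.41, Drenius, 1,223 kg, $221,424.15):
Base rate for 6744.41 is 8.5% + $1.72/kg.
Duty = $221,424.15 × 8.5% + 1,223 × $1.72 = $20,924.61.
Line 2 (5898.87, Serova, 2,783 kg, $135,058.99):
Base rate for 5898.87 is $5.43/kg.
Duty = 2,783 × $5.43 = $15,111.69.
Line 3 (2330.97, Drenius, 3,466 m², $865,841.46):
Base rate for 2330.97 is 9.5% + $0.36/m².
2330.97 has an FTA preferential rate, but origin Drenius is not Hesune; base rate stands.
Additional duty on 2330.97 from Drenius: +60.4%. Applied ad valorem rate: 9.5% + 60.4% = 69.9%.
Duty = $865,841.46 × 69.9% + 3,466 × $0.36 = $606,470.94.
Line 4 (0619.45, Drenius, 1,581 kg, $70,528.41):
Base rate for 0619.45 is $1.54/kg.
Duty = 1,581 × $1.54 = $2,434.74.
Total = $20,924.61 + $15,111.69 + $606,470.94 + $2,434.74 = $644,941.98.

$644,941.98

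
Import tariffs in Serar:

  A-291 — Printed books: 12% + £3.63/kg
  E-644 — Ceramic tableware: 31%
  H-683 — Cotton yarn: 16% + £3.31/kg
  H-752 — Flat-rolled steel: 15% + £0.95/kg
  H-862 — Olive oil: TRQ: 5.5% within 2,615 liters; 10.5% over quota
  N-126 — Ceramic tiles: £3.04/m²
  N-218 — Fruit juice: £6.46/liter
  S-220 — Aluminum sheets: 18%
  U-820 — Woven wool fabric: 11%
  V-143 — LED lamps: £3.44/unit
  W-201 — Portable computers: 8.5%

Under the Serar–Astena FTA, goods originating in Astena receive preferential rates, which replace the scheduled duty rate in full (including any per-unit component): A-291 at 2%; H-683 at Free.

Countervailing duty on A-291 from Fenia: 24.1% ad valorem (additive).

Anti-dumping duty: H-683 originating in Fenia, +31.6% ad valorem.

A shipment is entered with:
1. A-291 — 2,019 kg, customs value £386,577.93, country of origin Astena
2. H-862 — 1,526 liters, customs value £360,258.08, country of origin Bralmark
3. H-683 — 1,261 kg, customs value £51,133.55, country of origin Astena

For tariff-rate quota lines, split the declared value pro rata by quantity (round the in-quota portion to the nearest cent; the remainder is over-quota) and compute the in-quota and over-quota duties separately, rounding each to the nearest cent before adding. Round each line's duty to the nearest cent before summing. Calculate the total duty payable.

£27,545.75

Line 1 (A-291, Astena, 2,019 kg, £386,577.93):
Base rate for A-291 is 12% + £3.63/kg.
Origin Astena qualifies under the Serar–Astena agreement and A-291 is covered: preferential rate 2% applies instead.
The additional-duty order on A-291 targets Fenia, not Astena; it does not apply.
Duty = £386,577.93 × 2% = £7,731.56.
Line 2 (H-862, Bralmark, 1,526 liters, £360,258.08):
Code H-862 is under a tariff-rate quota (threshold 2,615 liters). Quantity 1,526 liters is within the quota, so the in-quota rate 5.5% applies to the full value.
Duty = £360,258.08 × 5.5% = £19,814.19.
Line 3 (H-683, Astena, 1,261 kg, £51,133.55):
Base rate for H-683 is 16% + £3.31/kg.
Origin Astena qualifies under the Serar–Astena agreement and H-683 is covered: preferential rate Free applies instead.
The additional-duty order on H-683 targets Fenia, not Astena; it does not apply.
Duty = £51,133.55 × 0% = £0.00.
Total = £7,731.56 + £19,814.19 + £0.00 = £27,545.75.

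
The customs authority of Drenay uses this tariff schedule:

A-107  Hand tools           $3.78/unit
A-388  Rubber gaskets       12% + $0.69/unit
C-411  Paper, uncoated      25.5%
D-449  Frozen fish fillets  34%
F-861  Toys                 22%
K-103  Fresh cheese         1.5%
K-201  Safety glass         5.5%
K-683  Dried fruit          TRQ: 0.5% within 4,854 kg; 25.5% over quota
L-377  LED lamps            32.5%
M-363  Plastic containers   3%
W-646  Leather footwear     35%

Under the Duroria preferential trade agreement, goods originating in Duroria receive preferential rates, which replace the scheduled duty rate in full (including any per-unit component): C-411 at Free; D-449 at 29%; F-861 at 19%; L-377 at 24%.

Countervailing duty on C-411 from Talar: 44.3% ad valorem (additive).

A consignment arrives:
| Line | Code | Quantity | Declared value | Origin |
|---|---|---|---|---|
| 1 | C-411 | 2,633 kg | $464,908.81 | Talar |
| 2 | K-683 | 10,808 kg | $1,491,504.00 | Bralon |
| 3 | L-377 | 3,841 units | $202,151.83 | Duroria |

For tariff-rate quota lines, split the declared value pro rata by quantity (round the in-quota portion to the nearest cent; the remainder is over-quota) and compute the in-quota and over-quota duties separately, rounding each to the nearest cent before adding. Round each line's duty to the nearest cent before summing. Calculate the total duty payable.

$585,893.31

Line 1 (C-411, Talar, 2,633 kg, $464,908.81):
Base rate for C-411 is 25.5%.
C-411 has an FTA preferential rate, but origin Talar is not Duroria; base rate stands.
Additional duty on C-411 from Talar: +44.3%. Applied ad valorem rate: 25.5% + 44.3% = 69.8%.
Duty = $464,908.81 × 69.8% = $324,506.35.
Line 2 (K-683, Bralon, 10,808 kg, $1,491,504.00):
Code K-683 is under a tariff-rate quota (threshold 4,854 kg). In-quota: 4,854 kg at 0.5%; over-quota: 5,954 kg at 25.5%.
Pro-rata value split: in-quota = $1,491,504.00 × 4,854/10,808 = $669,852.00; over-quota = $1,491,504.00 − $669,852.00 = $821,652.00.
In-quota duty = $669,852.00 × 0.5% = $3,349.26. Over-quota duty = $821,652.00 × 25.5% = $209,521.26.
Line duty = $3,349.26 + $209,521.26 = $212,870.52.
Line 3 (L-377, Duroria, 3,841 units, $202,151.83):
Base rate for L-377 is 32.5%.
Origin Duroria qualifies under the Drenay–Duroria agreement and L-377 is covered: preferential rate 24% applies instead.
Duty = $202,151.83 × 24% = $48,516.44.
Total = $324,506.35 + $212,870.52 + $48,516.44 = $585,893.31.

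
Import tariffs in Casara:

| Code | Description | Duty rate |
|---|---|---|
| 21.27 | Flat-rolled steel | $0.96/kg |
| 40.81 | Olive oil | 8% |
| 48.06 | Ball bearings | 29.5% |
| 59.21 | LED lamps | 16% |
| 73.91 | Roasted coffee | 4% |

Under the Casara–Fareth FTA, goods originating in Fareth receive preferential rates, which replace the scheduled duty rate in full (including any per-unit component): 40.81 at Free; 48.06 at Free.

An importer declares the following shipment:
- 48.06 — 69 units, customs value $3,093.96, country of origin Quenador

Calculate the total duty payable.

Line 1 (48.06, Quenador, 69 units, $3,093.96):
Base rate for 48.06 is 29.5%.
48.06 has an FTA preferential rate, but origin Quenador is not Fareth; base rate stands.
Duty = $3,093.96 × 29.5% = $912.72.

$912.72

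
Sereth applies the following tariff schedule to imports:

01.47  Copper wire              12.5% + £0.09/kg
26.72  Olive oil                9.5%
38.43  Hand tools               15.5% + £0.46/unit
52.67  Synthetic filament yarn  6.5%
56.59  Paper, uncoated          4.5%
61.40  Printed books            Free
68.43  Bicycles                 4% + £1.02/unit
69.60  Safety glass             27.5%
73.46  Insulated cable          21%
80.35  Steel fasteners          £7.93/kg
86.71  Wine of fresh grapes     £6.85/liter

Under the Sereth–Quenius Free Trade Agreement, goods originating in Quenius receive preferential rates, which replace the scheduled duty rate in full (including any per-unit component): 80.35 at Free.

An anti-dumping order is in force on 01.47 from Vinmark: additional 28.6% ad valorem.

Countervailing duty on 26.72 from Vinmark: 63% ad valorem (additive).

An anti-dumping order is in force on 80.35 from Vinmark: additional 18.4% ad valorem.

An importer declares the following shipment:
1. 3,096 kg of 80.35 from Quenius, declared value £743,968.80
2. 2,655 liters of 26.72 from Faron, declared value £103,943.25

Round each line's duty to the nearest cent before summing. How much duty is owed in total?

Line 1 (80.35, Quenius, 3,096 kg, £743,968.80):
Base rate for 80.35 is £7.93/kg.
Origin Quenius qualifies under the Sereth–Quenius agreement and 80.35 is covered: preferential rate Free applies instead.
The additional-duty order on 80.35 targets Vinmark, not Quenius; it does not apply.
Duty = £743,968.80 × 0% = £0.00.
Line 2 (26.72, Faron, 2,655 liters, £103,943.25):
Base rate for 26.72 is 9.5%.
The additional-duty order on 26.72 targets Vinmark, not Faron; it does not apply.
Duty = £103,943.25 × 9.5% = £9,874.61.
Total = £0.00 + £9,874.61 = £9,874.61.

£9,874.61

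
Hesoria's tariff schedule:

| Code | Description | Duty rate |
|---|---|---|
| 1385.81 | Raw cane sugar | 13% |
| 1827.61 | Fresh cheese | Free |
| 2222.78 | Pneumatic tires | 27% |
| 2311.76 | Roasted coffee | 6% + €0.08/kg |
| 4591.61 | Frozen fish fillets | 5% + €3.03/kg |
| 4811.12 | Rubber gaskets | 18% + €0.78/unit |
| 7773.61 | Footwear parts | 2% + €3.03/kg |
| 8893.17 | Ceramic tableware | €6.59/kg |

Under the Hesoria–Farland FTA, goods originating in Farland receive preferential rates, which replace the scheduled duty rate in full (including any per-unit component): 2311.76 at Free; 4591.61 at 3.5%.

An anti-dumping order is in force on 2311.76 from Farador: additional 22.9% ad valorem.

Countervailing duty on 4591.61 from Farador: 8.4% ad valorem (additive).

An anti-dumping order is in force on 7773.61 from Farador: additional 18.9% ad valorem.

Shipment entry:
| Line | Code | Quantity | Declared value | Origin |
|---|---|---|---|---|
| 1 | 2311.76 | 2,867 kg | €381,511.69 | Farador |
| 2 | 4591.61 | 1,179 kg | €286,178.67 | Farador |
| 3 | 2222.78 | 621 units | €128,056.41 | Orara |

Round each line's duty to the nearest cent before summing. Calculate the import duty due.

€186,981.78

Line 1 (2311.76, Farador, 2,867 kg, €381,511.69):
Base rate for 2311.76 is 6% + €0.08/kg.
2311.76 has an FTA preferential rate, but origin Farador is not Farland; base rate stands.
Additional duty on 2311.76 from Farador: +22.9%. Applied ad valorem rate: 6% + 22.9% = 28.9%.
Duty = €381,511.69 × 28.9% + 2,867 × €0.08 = €110,486.24.
Line 2 (4591.61, Farador, 1,179 kg, €286,178.67):
Base rate for 4591.61 is 5% + €3.03/kg.
4591.61 has an FTA preferential rate, but origin Farador is not Farland; base rate stands.
Additional duty on 4591.61 from Farador: +8.4%. Applied ad valorem rate: 5% + 8.4% = 13.4%.
Duty = €286,178.67 × 13.4% + 1,179 × €3.03 = €41,920.31.
Line 3 (2222.78, Orara, 621 units, €128,056.41):
Base rate for 2222.78 is 27%.
Duty = €128,056.41 × 27% = €34,575.23.
Total = €110,486.24 + €41,920.31 + €34,575.23 = €186,981.78.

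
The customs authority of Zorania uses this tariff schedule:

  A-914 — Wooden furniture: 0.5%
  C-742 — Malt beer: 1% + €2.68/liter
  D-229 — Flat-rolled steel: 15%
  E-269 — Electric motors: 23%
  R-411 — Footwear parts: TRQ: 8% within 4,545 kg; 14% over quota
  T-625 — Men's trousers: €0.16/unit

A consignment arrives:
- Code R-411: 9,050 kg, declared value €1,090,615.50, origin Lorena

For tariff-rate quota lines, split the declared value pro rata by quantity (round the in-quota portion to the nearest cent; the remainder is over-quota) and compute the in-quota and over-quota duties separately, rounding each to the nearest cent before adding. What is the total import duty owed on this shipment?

€119,823.10

Line 1 (R-411, Lorena, 9,050 kg, €1,090,615.50):
Code R-411 is under a tariff-rate quota (threshold 4,545 kg). In-quota: 4,545 kg at 8%; over-quota: 4,505 kg at 14%.
Pro-rata value split: in-quota = €1,090,615.50 × 4,545/9,050 = €547,717.95; over-quota = €1,090,615.50 − €547,717.95 = €542,897.55.
In-quota duty = €547,717.95 × 8% = €43,817.44. Over-quota duty = €542,897.55 × 14% = €76,005.66.
Line duty = €43,817.44 + €76,005.66 = €119,823.10.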